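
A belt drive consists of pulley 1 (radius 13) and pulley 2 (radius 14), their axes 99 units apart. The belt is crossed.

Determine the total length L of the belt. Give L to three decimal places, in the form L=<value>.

L=290.233

crossed belt: β = asin((r1+r2)/C) = asin(27/99) = 15.8266°
wrap1 = wrap2 = π + 2β = 211.6532°
tangent length = C·cosβ = 95.2470
L = (r1+r2)·wrap + 2·C·cosβ = 27·3.6940 + 2·95.2470 = 290.2333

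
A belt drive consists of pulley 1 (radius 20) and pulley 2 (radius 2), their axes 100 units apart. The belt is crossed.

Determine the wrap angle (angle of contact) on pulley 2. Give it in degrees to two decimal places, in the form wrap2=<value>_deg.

crossed belt: β = asin((r1+r2)/C) = asin(22/100) = 12.7090°
wrap1 = wrap2 = π + 2β = 205.4181°

wrap2=205.42_deg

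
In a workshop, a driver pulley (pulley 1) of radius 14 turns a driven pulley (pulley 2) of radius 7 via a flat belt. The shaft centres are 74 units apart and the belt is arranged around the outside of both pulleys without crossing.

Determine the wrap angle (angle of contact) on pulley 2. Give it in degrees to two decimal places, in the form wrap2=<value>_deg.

open belt: β = asin((r2−r1)/C) = asin(-7/74) = -5.4280°
wrap1 = π − 2β = 190.8560°
wrap2 = π + 2β = 169.1440°

wrap2=169.14_deg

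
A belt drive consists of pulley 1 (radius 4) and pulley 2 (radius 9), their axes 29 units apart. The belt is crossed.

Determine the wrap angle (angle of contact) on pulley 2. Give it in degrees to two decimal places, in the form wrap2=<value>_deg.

crossed belt: β = asin((r1+r2)/C) = asin(13/29) = 26.6331°
wrap1 = wrap2 = π + 2β = 233.2662°

wrap2=233.27_deg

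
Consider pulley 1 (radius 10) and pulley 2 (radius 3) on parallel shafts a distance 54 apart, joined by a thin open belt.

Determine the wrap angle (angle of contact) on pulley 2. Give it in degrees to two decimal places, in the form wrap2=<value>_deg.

wrap2=165.10_deg

open belt: β = asin((r2−r1)/C) = asin(-7/54) = -7.4482°
wrap1 = π − 2β = 194.8964°
wrap2 = π + 2β = 165.1036°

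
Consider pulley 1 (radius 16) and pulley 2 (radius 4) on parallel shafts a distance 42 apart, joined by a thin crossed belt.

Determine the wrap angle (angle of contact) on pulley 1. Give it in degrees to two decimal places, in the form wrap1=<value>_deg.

crossed belt: β = asin((r1+r2)/C) = asin(20/42) = 28.4369°
wrap1 = wrap2 = π + 2β = 236.8738°

wrap1=236.87_deg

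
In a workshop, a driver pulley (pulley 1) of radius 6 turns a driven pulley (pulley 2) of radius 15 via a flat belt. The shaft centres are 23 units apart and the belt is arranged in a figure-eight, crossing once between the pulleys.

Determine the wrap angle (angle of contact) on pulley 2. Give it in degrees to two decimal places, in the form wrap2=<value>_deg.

crossed belt: β = asin((r1+r2)/C) = asin(21/23) = 65.9294°
wrap1 = wrap2 = π + 2β = 311.8588°

wrap2=311.86_deg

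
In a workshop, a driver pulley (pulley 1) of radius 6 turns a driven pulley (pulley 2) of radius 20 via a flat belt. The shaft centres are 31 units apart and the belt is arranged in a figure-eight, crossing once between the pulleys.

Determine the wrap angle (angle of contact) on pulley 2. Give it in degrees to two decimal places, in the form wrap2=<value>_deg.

wrap2=294.01_deg

crossed belt: β = asin((r1+r2)/C) = asin(26/31) = 57.0041°
wrap1 = wrap2 = π + 2β = 294.0082°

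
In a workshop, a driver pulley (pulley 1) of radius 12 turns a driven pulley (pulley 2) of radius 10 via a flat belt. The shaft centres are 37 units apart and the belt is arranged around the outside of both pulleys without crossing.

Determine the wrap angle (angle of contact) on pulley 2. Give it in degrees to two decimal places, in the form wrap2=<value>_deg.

open belt: β = asin((r2−r1)/C) = asin(-2/37) = -3.0986°
wrap1 = π − 2β = 186.1972°
wrap2 = π + 2β = 173.8028°

wrap2=173.80_deg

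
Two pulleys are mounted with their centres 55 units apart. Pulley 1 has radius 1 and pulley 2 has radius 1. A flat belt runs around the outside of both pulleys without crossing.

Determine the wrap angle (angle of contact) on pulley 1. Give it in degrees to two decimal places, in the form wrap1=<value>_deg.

open belt: β = asin((r2−r1)/C) = asin(0/55) = 0.0000°
wrap1 = π − 2β = 180.0000°
wrap2 = π + 2β = 180.0000°

wrap1=180.00_deg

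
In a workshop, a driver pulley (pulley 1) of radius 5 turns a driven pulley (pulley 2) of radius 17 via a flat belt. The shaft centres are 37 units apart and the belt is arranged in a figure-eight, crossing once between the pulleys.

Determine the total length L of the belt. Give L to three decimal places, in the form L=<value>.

crossed belt: β = asin((r1+r2)/C) = asin(22/37) = 36.4837°
wrap1 = wrap2 = π + 2β = 252.9675°
tangent length = C·cosβ = 29.7489
L = (r1+r2)·wrap + 2·C·cosβ = 22·4.4151 + 2·29.7489 = 156.6304

L=156.630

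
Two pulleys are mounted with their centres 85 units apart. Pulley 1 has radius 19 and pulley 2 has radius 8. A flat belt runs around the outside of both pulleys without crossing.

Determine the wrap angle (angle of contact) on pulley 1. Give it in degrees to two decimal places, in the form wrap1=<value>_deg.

open belt: β = asin((r2−r1)/C) = asin(-11/85) = -7.4356°
wrap1 = π − 2β = 194.8712°
wrap2 = π + 2β = 165.1288°

wrap1=194.87_deg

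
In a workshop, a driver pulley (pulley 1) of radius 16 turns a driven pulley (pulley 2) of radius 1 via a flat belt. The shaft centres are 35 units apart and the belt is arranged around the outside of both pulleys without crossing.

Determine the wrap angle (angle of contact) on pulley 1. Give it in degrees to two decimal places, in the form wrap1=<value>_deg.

wrap1=230.75_deg

open belt: β = asin((r2−r1)/C) = asin(-15/35) = -25.3769°
wrap1 = π − 2β = 230.7539°
wrap2 = π + 2β = 129.2461°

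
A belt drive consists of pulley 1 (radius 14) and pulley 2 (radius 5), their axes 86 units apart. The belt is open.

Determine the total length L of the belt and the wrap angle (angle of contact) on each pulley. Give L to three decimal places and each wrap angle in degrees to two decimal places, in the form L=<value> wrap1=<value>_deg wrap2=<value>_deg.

L=232.633 wrap1=192.01_deg wrap2=167.99_deg

open belt: β = asin((r2−r1)/C) = asin(-9/86) = -6.0071°
wrap1 = π − 2β = 192.0141°
wrap2 = π + 2β = 167.9859°
tangent length = C·cosβ = 85.5278
L = r1·wrap1 + r2·wrap2 + 2·C·cosβ = 14·3.3513 + 5·2.9319 + 2·85.5278 = 232.6330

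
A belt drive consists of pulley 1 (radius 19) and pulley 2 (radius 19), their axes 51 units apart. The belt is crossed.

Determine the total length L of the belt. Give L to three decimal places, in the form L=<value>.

L=251.302

crossed belt: β = asin((r1+r2)/C) = asin(38/51) = 48.1675°
wrap1 = wrap2 = π + 2β = 276.3350°
tangent length = C·cosβ = 34.0147
L = (r1+r2)·wrap + 2·C·cosβ = 38·4.8230 + 2·34.0147 = 251.3017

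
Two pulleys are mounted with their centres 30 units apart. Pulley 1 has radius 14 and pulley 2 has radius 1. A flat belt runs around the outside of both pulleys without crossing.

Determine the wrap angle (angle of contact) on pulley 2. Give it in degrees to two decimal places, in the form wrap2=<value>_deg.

open belt: β = asin((r2−r1)/C) = asin(-13/30) = -25.6793°
wrap1 = π − 2β = 231.3586°
wrap2 = π + 2β = 128.6414°

wrap2=128.64_deg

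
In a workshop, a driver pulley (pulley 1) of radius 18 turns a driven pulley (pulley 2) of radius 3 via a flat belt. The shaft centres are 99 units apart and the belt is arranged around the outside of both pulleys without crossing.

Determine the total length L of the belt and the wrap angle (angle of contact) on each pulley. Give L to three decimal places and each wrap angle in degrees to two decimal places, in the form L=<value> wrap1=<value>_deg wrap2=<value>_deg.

open belt: β = asin((r2−r1)/C) = asin(-15/99) = -8.7147°
wrap1 = π − 2β = 197.4295°
wrap2 = π + 2β = 162.5705°
tangent length = C·cosβ = 97.8570
L = r1·wrap1 + r2·wrap2 + 2·C·cosβ = 18·3.4458 + 3·2.8374 + 2·97.8570 = 266.2506

L=266.251 wrap1=197.43_deg wrap2=162.57_deg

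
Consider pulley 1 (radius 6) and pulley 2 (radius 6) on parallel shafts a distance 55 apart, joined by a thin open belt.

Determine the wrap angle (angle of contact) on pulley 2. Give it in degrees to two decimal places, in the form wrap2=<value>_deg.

wrap2=180.00_deg

open belt: β = asin((r2−r1)/C) = asin(0/55) = 0.0000°
wrap1 = π − 2β = 180.0000°
wrap2 = π + 2β = 180.0000°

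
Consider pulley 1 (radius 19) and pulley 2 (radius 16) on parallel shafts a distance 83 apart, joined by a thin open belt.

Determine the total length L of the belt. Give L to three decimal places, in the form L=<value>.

open belt: β = asin((r2−r1)/C) = asin(-3/83) = -2.0714°
wrap1 = π − 2β = 184.1428°
wrap2 = π + 2β = 175.8572°
tangent length = C·cosβ = 82.9458
L = r1·wrap1 + r2·wrap2 + 2·C·cosβ = 19·3.2139 + 16·3.0693 + 2·82.9458 = 276.0642

L=276.064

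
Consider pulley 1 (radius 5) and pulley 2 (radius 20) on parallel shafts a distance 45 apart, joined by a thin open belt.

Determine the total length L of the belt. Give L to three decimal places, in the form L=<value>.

L=173.588

open belt: β = asin((r2−r1)/C) = asin(15/45) = 19.4712°
wrap1 = π − 2β = 141.0576°
wrap2 = π + 2β = 218.9424°
tangent length = C·cosβ = 42.4264
L = r1·wrap1 + r2·wrap2 + 2·C·cosβ = 5·2.4619 + 20·3.8213 + 2·42.4264 = 173.5877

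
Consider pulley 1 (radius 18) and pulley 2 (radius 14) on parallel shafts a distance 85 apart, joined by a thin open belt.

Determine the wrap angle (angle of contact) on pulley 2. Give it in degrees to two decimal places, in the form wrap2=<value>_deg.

open belt: β = asin((r2−r1)/C) = asin(-4/85) = -2.6973°
wrap1 = π − 2β = 185.3945°
wrap2 = π + 2β = 174.6055°

wrap2=174.61_deg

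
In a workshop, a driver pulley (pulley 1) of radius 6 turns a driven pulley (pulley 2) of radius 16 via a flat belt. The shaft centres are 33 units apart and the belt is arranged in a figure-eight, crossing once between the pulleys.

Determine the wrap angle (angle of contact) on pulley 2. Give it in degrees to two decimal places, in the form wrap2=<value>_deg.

wrap2=263.62_deg

crossed belt: β = asin((r1+r2)/C) = asin(22/33) = 41.8103°
wrap1 = wrap2 = π + 2β = 263.6206°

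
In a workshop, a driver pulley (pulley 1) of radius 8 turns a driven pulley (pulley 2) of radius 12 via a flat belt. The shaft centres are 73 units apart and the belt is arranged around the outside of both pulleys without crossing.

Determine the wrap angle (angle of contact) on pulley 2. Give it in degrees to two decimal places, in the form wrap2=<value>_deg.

wrap2=186.28_deg

open belt: β = asin((r2−r1)/C) = asin(4/73) = 3.1411°
wrap1 = π − 2β = 173.7179°
wrap2 = π + 2β = 186.2821°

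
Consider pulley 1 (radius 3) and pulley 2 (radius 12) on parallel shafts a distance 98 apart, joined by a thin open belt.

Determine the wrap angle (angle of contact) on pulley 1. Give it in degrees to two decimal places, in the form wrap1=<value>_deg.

wrap1=169.46_deg

open belt: β = asin((r2−r1)/C) = asin(9/98) = 5.2693°
wrap1 = π − 2β = 169.4614°
wrap2 = π + 2β = 190.5386°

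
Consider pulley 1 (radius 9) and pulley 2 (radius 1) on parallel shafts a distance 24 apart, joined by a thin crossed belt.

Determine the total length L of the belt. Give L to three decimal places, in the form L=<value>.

L=83.646

crossed belt: β = asin((r1+r2)/C) = asin(10/24) = 24.6243°
wrap1 = wrap2 = π + 2β = 229.2486°
tangent length = C·cosβ = 21.8174
L = (r1+r2)·wrap + 2·C·cosβ = 10·4.0011 + 2·21.8174 = 83.6463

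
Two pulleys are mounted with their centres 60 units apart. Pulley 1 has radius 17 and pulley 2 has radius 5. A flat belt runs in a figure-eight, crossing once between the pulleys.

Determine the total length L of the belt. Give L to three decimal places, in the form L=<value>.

crossed belt: β = asin((r1+r2)/C) = asin(22/60) = 21.5102°
wrap1 = wrap2 = π + 2β = 223.0204°
tangent length = C·cosβ = 55.8211
L = (r1+r2)·wrap + 2·C·cosβ = 22·3.8924 + 2·55.8211 = 197.2760

L=197.276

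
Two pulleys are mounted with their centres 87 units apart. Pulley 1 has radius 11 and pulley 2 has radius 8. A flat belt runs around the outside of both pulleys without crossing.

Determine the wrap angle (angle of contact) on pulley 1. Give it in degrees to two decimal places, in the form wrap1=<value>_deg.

wrap1=183.95_deg

open belt: β = asin((r2−r1)/C) = asin(-3/87) = -1.9761°
wrap1 = π − 2β = 183.9522°
wrap2 = π + 2β = 176.0478°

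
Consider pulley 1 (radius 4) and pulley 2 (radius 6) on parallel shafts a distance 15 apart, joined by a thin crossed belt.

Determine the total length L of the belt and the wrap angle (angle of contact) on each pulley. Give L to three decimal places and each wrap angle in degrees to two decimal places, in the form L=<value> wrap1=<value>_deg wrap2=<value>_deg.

crossed belt: β = asin((r1+r2)/C) = asin(10/15) = 41.8103°
wrap1 = wrap2 = π + 2β = 263.6206°
tangent length = C·cosβ = 11.1803
L = (r1+r2)·wrap + 2·C·cosβ = 10·4.6010 + 2·11.1803 = 68.3712

L=68.371 wrap1=263.62_deg wrap2=263.62_deg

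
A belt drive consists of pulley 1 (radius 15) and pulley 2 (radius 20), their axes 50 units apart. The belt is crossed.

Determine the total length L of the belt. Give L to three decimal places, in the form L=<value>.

crossed belt: β = asin((r1+r2)/C) = asin(35/50) = 44.4270°
wrap1 = wrap2 = π + 2β = 268.8540°
tangent length = C·cosβ = 35.7071
L = (r1+r2)·wrap + 2·C·cosβ = 35·4.6924 + 2·35.7071 = 235.6479

L=235.648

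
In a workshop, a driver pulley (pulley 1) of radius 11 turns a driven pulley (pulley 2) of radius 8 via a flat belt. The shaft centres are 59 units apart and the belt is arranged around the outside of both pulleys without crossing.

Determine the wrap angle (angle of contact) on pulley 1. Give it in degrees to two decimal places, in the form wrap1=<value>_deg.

wrap1=185.83_deg

open belt: β = asin((r2−r1)/C) = asin(-3/59) = -2.9146°
wrap1 = π − 2β = 185.8292°
wrap2 = π + 2β = 174.1708°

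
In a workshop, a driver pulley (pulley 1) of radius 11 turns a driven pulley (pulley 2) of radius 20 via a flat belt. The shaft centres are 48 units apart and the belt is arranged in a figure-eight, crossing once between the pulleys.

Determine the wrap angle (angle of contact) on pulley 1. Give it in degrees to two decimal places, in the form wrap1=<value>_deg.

crossed belt: β = asin((r1+r2)/C) = asin(31/48) = 40.2282°
wrap1 = wrap2 = π + 2β = 260.4564°

wrap1=260.46_deg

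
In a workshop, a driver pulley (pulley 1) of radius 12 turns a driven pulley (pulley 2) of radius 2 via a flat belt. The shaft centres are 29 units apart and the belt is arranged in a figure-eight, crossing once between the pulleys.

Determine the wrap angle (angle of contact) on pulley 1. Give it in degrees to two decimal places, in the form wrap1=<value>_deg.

crossed belt: β = asin((r1+r2)/C) = asin(14/29) = 28.8657°
wrap1 = wrap2 = π + 2β = 237.7315°

wrap1=237.73_deg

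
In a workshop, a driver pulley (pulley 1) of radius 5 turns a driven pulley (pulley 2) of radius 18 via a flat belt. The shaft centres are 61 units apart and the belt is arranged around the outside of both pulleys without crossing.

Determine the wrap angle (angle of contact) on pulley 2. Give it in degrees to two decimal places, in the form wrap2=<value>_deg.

open belt: β = asin((r2−r1)/C) = asin(13/61) = 12.3049°
wrap1 = π − 2β = 155.3901°
wrap2 = π + 2β = 204.6099°

wrap2=204.61_deg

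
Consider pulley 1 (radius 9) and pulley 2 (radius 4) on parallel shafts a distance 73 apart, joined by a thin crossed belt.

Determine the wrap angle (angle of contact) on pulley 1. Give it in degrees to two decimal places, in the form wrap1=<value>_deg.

crossed belt: β = asin((r1+r2)/C) = asin(13/73) = 10.2581°
wrap1 = wrap2 = π + 2β = 200.5161°

wrap1=200.52_deg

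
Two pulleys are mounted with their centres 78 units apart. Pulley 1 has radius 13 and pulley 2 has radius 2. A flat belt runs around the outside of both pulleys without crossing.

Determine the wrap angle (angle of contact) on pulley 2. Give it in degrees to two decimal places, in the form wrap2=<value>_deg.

wrap2=163.79_deg

open belt: β = asin((r2−r1)/C) = asin(-11/78) = -8.1072°
wrap1 = π − 2β = 196.2144°
wrap2 = π + 2β = 163.7856°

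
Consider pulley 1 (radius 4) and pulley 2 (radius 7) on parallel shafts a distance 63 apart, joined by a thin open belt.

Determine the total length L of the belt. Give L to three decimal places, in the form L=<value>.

L=160.700

open belt: β = asin((r2−r1)/C) = asin(3/63) = 2.7294°
wrap1 = π − 2β = 174.5412°
wrap2 = π + 2β = 185.4588°
tangent length = C·cosβ = 62.9285
L = r1·wrap1 + r2·wrap2 + 2·C·cosβ = 4·3.0463 + 7·3.2369 + 2·62.9285 = 160.7004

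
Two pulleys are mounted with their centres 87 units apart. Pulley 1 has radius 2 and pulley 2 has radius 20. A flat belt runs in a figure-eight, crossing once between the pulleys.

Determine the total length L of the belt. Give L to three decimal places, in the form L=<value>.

L=248.708

crossed belt: β = asin((r1+r2)/C) = asin(22/87) = 14.6476°
wrap1 = wrap2 = π + 2β = 209.2952°
tangent length = C·cosβ = 84.1724
L = (r1+r2)·wrap + 2·C·cosβ = 22·3.6529 + 2·84.1724 = 248.7085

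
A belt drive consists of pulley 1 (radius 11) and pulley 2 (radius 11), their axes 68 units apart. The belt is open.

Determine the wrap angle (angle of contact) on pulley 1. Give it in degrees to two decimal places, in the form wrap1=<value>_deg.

wrap1=180.00_deg

open belt: β = asin((r2−r1)/C) = asin(0/68) = 0.0000°
wrap1 = π − 2β = 180.0000°
wrap2 = π + 2β = 180.0000°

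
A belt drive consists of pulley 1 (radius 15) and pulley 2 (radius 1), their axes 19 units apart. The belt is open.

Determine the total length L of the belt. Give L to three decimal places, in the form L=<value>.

L=99.151

open belt: β = asin((r2−r1)/C) = asin(-14/19) = -47.4631°
wrap1 = π − 2β = 274.9262°
wrap2 = π + 2β = 85.0738°
tangent length = C·cosβ = 12.8452
L = r1·wrap1 + r2·wrap2 + 2·C·cosβ = 15·4.7984 + 1·1.4848 + 2·12.8452 = 99.1508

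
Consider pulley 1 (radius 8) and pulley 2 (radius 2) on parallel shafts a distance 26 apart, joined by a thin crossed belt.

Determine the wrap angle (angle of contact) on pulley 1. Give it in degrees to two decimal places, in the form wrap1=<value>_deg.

wrap1=225.24_deg

crossed belt: β = asin((r1+r2)/C) = asin(10/26) = 22.6199°
wrap1 = wrap2 = π + 2β = 225.2397°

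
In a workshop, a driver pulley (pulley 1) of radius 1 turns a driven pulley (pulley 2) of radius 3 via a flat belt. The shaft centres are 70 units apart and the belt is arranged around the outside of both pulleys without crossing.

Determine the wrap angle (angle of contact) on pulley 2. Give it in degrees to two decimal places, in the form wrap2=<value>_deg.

open belt: β = asin((r2−r1)/C) = asin(2/70) = 1.6372°
wrap1 = π − 2β = 176.7255°
wrap2 = π + 2β = 183.2745°

wrap2=183.27_deg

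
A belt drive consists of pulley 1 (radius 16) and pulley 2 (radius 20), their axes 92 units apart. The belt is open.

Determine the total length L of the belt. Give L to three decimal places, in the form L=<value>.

open belt: β = asin((r2−r1)/C) = asin(4/92) = 2.4919°
wrap1 = π − 2β = 175.0162°
wrap2 = π + 2β = 184.9838°
tangent length = C·cosβ = 91.9130
L = r1·wrap1 + r2·wrap2 + 2·C·cosβ = 16·3.0546 + 20·3.2286 + 2·91.9130 = 297.2713

L=297.271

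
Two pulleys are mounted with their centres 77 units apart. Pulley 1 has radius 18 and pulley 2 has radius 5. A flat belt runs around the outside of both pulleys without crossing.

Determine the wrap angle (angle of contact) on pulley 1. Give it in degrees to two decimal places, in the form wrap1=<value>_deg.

open belt: β = asin((r2−r1)/C) = asin(-13/77) = -9.7199°
wrap1 = π − 2β = 199.4397°
wrap2 = π + 2β = 160.5603°

wrap1=199.44_deg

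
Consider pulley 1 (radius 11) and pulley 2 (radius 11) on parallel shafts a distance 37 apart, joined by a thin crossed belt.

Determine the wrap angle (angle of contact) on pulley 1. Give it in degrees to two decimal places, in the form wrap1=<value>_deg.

crossed belt: β = asin((r1+r2)/C) = asin(22/37) = 36.4837°
wrap1 = wrap2 = π + 2β = 252.9675°

wrap1=252.97_deg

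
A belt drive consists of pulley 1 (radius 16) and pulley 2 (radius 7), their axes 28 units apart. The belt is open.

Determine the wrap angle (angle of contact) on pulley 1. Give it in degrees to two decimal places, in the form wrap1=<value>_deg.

wrap1=217.50_deg

open belt: β = asin((r2−r1)/C) = asin(-9/28) = -18.7493°
wrap1 = π − 2β = 217.4987°
wrap2 = π + 2β = 142.5013°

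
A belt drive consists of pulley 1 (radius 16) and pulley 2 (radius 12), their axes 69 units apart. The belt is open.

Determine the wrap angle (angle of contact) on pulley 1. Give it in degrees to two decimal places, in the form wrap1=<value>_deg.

wrap1=186.65_deg

open belt: β = asin((r2−r1)/C) = asin(-4/69) = -3.3234°
wrap1 = π − 2β = 186.6467°
wrap2 = π + 2β = 173.3533°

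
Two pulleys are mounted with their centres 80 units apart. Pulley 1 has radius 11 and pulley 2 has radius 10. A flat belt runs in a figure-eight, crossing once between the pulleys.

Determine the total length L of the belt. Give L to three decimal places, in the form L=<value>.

L=231.518

crossed belt: β = asin((r1+r2)/C) = asin(21/80) = 15.2185°
wrap1 = wrap2 = π + 2β = 210.4369°
tangent length = C·cosβ = 77.1946
L = (r1+r2)·wrap + 2·C·cosβ = 21·3.6728 + 2·77.1946 = 231.5183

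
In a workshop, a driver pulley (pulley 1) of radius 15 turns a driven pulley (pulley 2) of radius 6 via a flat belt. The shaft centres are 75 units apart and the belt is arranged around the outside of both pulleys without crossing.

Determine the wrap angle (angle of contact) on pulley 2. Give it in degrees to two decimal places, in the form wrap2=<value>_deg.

open belt: β = asin((r2−r1)/C) = asin(-9/75) = -6.8921°
wrap1 = π − 2β = 193.7842°
wrap2 = π + 2β = 166.2158°

wrap2=166.22_deg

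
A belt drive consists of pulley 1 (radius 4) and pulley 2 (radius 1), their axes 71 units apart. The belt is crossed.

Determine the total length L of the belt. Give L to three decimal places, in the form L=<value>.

L=158.060

crossed belt: β = asin((r1+r2)/C) = asin(5/71) = 4.0383°
wrap1 = wrap2 = π + 2β = 188.0765°
tangent length = C·cosβ = 70.8237
L = (r1+r2)·wrap + 2·C·cosβ = 5·3.2826 + 2·70.8237 = 158.0602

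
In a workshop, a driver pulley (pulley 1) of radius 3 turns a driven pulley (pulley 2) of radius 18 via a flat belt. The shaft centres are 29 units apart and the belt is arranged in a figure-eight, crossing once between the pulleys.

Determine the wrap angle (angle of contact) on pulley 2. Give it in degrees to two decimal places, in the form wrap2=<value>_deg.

crossed belt: β = asin((r1+r2)/C) = asin(21/29) = 46.3972°
wrap1 = wrap2 = π + 2β = 272.7944°

wrap2=272.79_deg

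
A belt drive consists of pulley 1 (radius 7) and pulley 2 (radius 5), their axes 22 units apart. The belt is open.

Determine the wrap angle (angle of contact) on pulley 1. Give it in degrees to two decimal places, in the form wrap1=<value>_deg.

wrap1=190.43_deg

open belt: β = asin((r2−r1)/C) = asin(-2/22) = -5.2159°
wrap1 = π − 2β = 190.4318°
wrap2 = π + 2β = 169.5682°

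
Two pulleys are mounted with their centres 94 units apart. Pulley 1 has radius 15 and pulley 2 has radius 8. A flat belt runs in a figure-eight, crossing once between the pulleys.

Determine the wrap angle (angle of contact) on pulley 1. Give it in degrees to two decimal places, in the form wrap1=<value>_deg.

crossed belt: β = asin((r1+r2)/C) = asin(23/94) = 14.1630°
wrap1 = wrap2 = π + 2β = 208.3259°

wrap1=208.33_deg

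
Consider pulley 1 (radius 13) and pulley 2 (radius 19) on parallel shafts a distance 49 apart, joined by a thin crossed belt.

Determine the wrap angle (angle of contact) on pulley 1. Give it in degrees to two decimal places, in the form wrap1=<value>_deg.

crossed belt: β = asin((r1+r2)/C) = asin(32/49) = 40.7728°
wrap1 = wrap2 = π + 2β = 261.5456°

wrap1=261.55_deg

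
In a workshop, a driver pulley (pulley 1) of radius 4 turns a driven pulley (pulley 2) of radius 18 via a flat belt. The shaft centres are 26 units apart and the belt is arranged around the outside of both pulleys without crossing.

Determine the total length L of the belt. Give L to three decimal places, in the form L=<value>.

open belt: β = asin((r2−r1)/C) = asin(14/26) = 32.5790°
wrap1 = π − 2β = 114.8421°
wrap2 = π + 2β = 245.1579°
tangent length = C·cosβ = 21.9089
L = r1·wrap1 + r2·wrap2 + 2·C·cosβ = 4·2.0044 + 18·4.2788 + 2·21.9089 = 128.8539

L=128.854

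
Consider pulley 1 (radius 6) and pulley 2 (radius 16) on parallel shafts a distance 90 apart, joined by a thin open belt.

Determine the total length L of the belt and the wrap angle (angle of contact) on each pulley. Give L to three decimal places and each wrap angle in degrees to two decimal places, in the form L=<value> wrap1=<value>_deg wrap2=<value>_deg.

open belt: β = asin((r2−r1)/C) = asin(10/90) = 6.3794°
wrap1 = π − 2β = 167.2413°
wrap2 = π + 2β = 192.7587°
tangent length = C·cosβ = 89.4427
L = r1·wrap1 + r2·wrap2 + 2·C·cosβ = 6·2.9189 + 16·3.3643 + 2·89.4427 = 250.2273

L=250.227 wrap1=167.24_deg wrap2=192.76_deg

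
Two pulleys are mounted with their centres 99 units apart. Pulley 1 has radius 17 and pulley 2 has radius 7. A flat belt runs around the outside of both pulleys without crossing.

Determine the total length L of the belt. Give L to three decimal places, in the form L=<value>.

L=274.409

open belt: β = asin((r2−r1)/C) = asin(-10/99) = -5.7973°
wrap1 = π − 2β = 191.5947°
wrap2 = π + 2β = 168.4053°
tangent length = C·cosβ = 98.4937
L = r1·wrap1 + r2·wrap2 + 2·C·cosβ = 17·3.3440 + 7·2.9392 + 2·98.4937 = 274.4092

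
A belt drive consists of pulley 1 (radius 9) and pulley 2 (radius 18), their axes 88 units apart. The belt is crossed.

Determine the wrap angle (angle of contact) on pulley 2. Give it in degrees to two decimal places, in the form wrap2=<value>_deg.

wrap2=215.74_deg

crossed belt: β = asin((r1+r2)/C) = asin(27/88) = 17.8676°
wrap1 = wrap2 = π + 2β = 215.7352°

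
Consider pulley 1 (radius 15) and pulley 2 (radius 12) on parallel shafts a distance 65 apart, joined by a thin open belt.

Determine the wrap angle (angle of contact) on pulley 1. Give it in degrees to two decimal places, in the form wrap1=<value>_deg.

open belt: β = asin((r2−r1)/C) = asin(-3/65) = -2.6454°
wrap1 = π − 2β = 185.2907°
wrap2 = π + 2β = 174.7093°

wrap1=185.29_deg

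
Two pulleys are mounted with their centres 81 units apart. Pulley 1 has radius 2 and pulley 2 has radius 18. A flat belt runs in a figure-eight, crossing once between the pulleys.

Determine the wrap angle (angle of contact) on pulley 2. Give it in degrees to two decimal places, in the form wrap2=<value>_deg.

wrap2=208.59_deg

crossed belt: β = asin((r1+r2)/C) = asin(20/81) = 14.2949°
wrap1 = wrap2 = π + 2β = 208.5899°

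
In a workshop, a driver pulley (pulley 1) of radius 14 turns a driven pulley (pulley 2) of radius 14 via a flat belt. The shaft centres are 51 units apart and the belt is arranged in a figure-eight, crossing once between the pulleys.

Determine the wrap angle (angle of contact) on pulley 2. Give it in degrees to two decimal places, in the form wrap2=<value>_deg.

wrap2=246.60_deg

crossed belt: β = asin((r1+r2)/C) = asin(28/51) = 33.2998°
wrap1 = wrap2 = π + 2β = 246.5996°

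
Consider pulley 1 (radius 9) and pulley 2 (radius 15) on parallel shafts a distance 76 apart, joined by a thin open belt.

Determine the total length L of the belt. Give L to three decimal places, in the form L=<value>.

open belt: β = asin((r2−r1)/C) = asin(6/76) = 4.5281°
wrap1 = π − 2β = 170.9439°
wrap2 = π + 2β = 189.0561°
tangent length = C·cosβ = 75.7628
L = r1·wrap1 + r2·wrap2 + 2·C·cosβ = 9·2.9835 + 15·3.2997 + 2·75.7628 = 227.8722

L=227.872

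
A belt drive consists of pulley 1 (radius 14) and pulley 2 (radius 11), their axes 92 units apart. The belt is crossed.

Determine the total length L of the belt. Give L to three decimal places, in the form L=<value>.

L=269.376

crossed belt: β = asin((r1+r2)/C) = asin(25/92) = 15.7678°
wrap1 = wrap2 = π + 2β = 211.5356°
tangent length = C·cosβ = 88.5381
L = (r1+r2)·wrap + 2·C·cosβ = 25·3.6920 + 2·88.5381 = 269.3761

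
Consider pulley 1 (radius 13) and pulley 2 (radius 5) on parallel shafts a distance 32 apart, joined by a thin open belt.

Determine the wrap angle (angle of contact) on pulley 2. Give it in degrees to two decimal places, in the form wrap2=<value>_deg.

open belt: β = asin((r2−r1)/C) = asin(-8/32) = -14.4775°
wrap1 = π − 2β = 208.9550°
wrap2 = π + 2β = 151.0450°

wrap2=151.04_deg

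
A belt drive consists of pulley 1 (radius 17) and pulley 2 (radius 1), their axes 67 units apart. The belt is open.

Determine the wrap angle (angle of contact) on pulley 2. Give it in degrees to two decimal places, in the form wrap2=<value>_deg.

wrap2=152.37_deg

open belt: β = asin((r2−r1)/C) = asin(-16/67) = -13.8161°
wrap1 = π − 2β = 207.6322°
wrap2 = π + 2β = 152.3678°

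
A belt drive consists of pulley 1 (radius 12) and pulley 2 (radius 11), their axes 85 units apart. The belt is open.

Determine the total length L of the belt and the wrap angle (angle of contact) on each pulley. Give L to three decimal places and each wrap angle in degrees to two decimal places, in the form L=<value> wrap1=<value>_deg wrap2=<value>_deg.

open belt: β = asin((r2−r1)/C) = asin(-1/85) = -0.6741°
wrap1 = π − 2β = 181.3482°
wrap2 = π + 2β = 178.6518°
tangent length = C·cosβ = 84.9941
L = r1·wrap1 + r2·wrap2 + 2·C·cosβ = 12·3.1651 + 11·3.1181 + 2·84.9941 = 242.2684

L=242.268 wrap1=181.35_deg wrap2=178.65_deg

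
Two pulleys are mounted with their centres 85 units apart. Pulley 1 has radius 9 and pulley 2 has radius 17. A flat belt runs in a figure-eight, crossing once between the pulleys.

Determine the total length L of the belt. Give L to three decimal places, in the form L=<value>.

L=259.698

crossed belt: β = asin((r1+r2)/C) = asin(26/85) = 17.8113°
wrap1 = wrap2 = π + 2β = 215.6225°
tangent length = C·cosβ = 80.9259
L = (r1+r2)·wrap + 2·C·cosβ = 26·3.7633 + 2·80.9259 = 259.6982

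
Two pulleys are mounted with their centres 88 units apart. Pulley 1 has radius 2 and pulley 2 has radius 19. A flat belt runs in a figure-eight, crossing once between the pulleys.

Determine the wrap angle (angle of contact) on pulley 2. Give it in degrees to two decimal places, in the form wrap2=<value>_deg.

wrap2=207.61_deg

crossed belt: β = asin((r1+r2)/C) = asin(21/88) = 13.8061°
wrap1 = wrap2 = π + 2β = 207.6121°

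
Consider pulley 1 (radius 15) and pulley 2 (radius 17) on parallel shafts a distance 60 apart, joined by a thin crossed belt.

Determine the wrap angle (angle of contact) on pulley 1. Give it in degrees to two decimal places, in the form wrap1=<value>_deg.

crossed belt: β = asin((r1+r2)/C) = asin(32/60) = 32.2310°
wrap1 = wrap2 = π + 2β = 244.4619°

wrap1=244.46_deg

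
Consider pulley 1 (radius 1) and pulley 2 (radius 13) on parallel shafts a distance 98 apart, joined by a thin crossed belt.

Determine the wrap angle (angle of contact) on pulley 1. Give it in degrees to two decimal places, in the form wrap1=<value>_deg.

wrap1=196.43_deg

crossed belt: β = asin((r1+r2)/C) = asin(14/98) = 8.2132°
wrap1 = wrap2 = π + 2β = 196.4264°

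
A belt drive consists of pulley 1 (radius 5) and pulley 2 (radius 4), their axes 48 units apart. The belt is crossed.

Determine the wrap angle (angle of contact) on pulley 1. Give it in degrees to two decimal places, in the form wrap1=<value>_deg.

wrap1=201.61_deg

crossed belt: β = asin((r1+r2)/C) = asin(9/48) = 10.8069°
wrap1 = wrap2 = π + 2β = 201.6138°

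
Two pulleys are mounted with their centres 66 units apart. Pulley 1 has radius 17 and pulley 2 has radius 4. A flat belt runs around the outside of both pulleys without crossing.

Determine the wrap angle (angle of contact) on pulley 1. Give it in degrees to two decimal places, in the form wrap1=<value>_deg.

open belt: β = asin((r2−r1)/C) = asin(-13/66) = -11.3598°
wrap1 = π − 2β = 202.7196°
wrap2 = π + 2β = 157.2804°

wrap1=202.72_deg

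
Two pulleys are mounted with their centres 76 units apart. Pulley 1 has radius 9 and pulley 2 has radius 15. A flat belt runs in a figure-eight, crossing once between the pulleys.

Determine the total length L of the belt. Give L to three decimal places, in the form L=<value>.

crossed belt: β = asin((r1+r2)/C) = asin(24/76) = 18.4085°
wrap1 = wrap2 = π + 2β = 216.8170°
tangent length = C·cosβ = 72.1110
L = (r1+r2)·wrap + 2·C·cosβ = 24·3.7842 + 2·72.1110 = 235.0421

L=235.042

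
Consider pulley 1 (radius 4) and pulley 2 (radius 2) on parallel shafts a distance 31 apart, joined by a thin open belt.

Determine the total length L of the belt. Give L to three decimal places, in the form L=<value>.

L=80.979

open belt: β = asin((r2−r1)/C) = asin(-2/31) = -3.6991°
wrap1 = π − 2β = 187.3981°
wrap2 = π + 2β = 172.6019°
tangent length = C·cosβ = 30.9354
L = r1·wrap1 + r2·wrap2 + 2·C·cosβ = 4·3.2707 + 2·3.0125 + 2·30.9354 = 80.9786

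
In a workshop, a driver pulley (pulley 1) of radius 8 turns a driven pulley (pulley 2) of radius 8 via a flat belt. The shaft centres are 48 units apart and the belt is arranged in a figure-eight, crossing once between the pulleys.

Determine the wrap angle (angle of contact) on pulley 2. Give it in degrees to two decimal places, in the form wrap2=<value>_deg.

wrap2=218.94_deg

crossed belt: β = asin((r1+r2)/C) = asin(16/48) = 19.4712°
wrap1 = wrap2 = π + 2β = 218.9424°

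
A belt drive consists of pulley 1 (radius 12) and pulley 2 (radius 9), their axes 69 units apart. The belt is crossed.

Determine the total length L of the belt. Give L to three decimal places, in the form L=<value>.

crossed belt: β = asin((r1+r2)/C) = asin(21/69) = 17.7189°
wrap1 = wrap2 = π + 2β = 215.4379°
tangent length = C·cosβ = 65.7267
L = (r1+r2)·wrap + 2·C·cosβ = 21·3.7601 + 2·65.7267 = 210.4155

L=210.416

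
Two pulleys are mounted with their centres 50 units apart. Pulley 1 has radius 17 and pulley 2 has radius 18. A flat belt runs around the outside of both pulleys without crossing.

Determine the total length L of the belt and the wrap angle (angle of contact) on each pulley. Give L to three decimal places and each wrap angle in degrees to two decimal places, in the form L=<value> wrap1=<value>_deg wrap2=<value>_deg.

open belt: β = asin((r2−r1)/C) = asin(1/50) = 1.1460°
wrap1 = π − 2β = 177.7080°
wrap2 = π + 2β = 182.2920°
tangent length = C·cosβ = 49.9900
L = r1·wrap1 + r2·wrap2 + 2·C·cosβ = 17·3.1016 + 18·3.1816 + 2·49.9900 = 209.9757

L=209.976 wrap1=177.71_deg wrap2=182.29_deg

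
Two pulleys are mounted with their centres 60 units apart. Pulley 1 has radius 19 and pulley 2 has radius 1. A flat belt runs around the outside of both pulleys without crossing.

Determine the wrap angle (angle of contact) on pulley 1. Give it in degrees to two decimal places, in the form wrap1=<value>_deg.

wrap1=214.92_deg

open belt: β = asin((r2−r1)/C) = asin(-18/60) = -17.4576°
wrap1 = π − 2β = 214.9152°
wrap2 = π + 2β = 145.0848°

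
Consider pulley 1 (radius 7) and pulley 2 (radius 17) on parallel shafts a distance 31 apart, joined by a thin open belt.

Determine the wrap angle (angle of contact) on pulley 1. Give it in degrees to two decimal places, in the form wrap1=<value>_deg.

wrap1=142.36_deg

open belt: β = asin((r2−r1)/C) = asin(10/31) = 18.8191°
wrap1 = π − 2β = 142.3619°
wrap2 = π + 2β = 217.6381°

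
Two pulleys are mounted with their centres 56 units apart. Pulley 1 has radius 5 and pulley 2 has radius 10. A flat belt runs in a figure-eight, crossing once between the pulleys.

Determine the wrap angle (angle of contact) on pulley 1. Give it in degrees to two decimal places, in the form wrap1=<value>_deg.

wrap1=211.07_deg

crossed belt: β = asin((r1+r2)/C) = asin(15/56) = 15.5368°
wrap1 = wrap2 = π + 2β = 211.0736°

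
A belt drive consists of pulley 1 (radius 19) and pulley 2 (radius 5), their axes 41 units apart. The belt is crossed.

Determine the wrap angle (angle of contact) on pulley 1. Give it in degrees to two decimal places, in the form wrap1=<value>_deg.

crossed belt: β = asin((r1+r2)/C) = asin(24/41) = 35.8288°
wrap1 = wrap2 = π + 2β = 251.6577°

wrap1=251.66_deg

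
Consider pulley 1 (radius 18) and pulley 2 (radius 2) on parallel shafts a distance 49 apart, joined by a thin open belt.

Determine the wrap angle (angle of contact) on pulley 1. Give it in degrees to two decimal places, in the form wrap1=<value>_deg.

wrap1=218.12_deg

open belt: β = asin((r2−r1)/C) = asin(-16/49) = -19.0583°
wrap1 = π − 2β = 218.1167°
wrap2 = π + 2β = 141.8833°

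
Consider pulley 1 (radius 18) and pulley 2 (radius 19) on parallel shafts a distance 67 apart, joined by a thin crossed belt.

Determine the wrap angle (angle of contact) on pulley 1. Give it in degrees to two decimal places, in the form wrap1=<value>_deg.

wrap1=247.04_deg

crossed belt: β = asin((r1+r2)/C) = asin(37/67) = 33.5207°
wrap1 = wrap2 = π + 2β = 247.0415°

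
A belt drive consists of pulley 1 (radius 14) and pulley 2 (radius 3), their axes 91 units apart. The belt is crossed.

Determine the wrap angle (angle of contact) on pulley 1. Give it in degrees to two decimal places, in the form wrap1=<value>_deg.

wrap1=201.53_deg

crossed belt: β = asin((r1+r2)/C) = asin(17/91) = 10.7669°
wrap1 = wrap2 = π + 2β = 201.5337°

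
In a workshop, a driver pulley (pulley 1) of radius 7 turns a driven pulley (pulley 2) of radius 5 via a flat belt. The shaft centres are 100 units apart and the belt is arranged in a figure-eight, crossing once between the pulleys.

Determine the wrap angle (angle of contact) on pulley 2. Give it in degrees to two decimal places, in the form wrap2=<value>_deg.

wrap2=193.78_deg

crossed belt: β = asin((r1+r2)/C) = asin(12/100) = 6.8921°
wrap1 = wrap2 = π + 2β = 193.7842°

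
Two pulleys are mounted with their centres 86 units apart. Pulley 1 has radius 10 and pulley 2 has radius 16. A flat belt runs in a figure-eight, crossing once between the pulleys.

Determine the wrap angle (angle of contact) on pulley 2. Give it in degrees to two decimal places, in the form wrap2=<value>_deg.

crossed belt: β = asin((r1+r2)/C) = asin(26/86) = 17.5973°
wrap1 = wrap2 = π + 2β = 215.1947°

wrap2=215.19_deg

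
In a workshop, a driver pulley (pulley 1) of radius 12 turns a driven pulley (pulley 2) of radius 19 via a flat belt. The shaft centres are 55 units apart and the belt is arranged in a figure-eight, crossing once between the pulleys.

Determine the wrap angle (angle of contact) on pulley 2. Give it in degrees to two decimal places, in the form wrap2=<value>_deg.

wrap2=248.62_deg

crossed belt: β = asin((r1+r2)/C) = asin(31/55) = 34.3077°
wrap1 = wrap2 = π + 2β = 248.6153°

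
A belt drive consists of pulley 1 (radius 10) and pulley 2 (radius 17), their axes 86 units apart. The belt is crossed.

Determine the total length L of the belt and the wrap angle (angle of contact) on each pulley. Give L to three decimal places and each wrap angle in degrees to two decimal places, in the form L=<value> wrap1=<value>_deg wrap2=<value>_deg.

L=265.372 wrap1=216.60_deg wrap2=216.60_deg

crossed belt: β = asin((r1+r2)/C) = asin(27/86) = 18.2976°
wrap1 = wrap2 = π + 2β = 216.5953°
tangent length = C·cosβ = 81.6517
L = (r1+r2)·wrap + 2·C·cosβ = 27·3.7803 + 2·81.6517 = 265.3715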